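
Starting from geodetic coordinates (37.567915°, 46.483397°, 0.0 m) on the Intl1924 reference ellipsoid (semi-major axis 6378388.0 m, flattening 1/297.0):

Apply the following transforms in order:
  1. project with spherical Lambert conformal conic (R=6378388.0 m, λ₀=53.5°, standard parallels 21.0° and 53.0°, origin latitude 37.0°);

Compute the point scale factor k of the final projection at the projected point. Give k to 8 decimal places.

0.96105941

start: φ=37.567915°, λ=46.483397°, h=0.000 m
→ into lcc (λ₀=53.5°): φ=37.56791500°, λ−λ₀=-7.01660300°
scale k = 0.96105941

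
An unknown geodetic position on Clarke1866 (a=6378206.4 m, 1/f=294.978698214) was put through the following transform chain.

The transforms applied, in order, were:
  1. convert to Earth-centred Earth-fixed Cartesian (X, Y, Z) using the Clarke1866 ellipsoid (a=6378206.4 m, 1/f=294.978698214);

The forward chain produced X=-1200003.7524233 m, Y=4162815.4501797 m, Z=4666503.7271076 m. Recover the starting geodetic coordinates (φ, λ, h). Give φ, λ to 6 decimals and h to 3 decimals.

start: X=-1200003.7524, Y=4162815.4502, Z=4666503.7271 m
→ geod (Bowring, a=6378206.400): φ=47.32069800°, λ=106.08054400°, h=953.1620 m

φ=47.320698°, λ=106.080544°, h=953.162 m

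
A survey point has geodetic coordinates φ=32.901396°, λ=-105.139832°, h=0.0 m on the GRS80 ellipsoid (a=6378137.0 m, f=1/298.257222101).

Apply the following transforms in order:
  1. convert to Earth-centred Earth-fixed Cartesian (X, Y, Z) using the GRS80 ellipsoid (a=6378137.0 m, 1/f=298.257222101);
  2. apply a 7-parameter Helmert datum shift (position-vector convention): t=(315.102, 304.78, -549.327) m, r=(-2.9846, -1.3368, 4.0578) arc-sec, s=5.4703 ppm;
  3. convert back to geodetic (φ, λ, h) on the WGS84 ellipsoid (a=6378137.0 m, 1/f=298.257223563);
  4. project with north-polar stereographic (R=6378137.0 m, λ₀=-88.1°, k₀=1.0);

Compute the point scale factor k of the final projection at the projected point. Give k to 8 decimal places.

1.29603239

start: φ=32.901396°, λ=-105.139832°, h=0.000 m
→ ECEF (a=6378137.000, f=1/298.257222101): X=-1400011.8682, Y=-5174369.4781, Z=3444782.2079
→ Helmert 7p (PV): X=-1399624.9557, Y=-5174070.7003, Z=3444317.5237
→ geod (Bowring, a=6378137.000): φ=32.89978540°, λ=-105.13667381°, h=-579.3978 m
→ into stereo (λ₀=-88.1°): φ=32.89978540°, λ−λ₀=-17.03667381°
scale k = 1.29603239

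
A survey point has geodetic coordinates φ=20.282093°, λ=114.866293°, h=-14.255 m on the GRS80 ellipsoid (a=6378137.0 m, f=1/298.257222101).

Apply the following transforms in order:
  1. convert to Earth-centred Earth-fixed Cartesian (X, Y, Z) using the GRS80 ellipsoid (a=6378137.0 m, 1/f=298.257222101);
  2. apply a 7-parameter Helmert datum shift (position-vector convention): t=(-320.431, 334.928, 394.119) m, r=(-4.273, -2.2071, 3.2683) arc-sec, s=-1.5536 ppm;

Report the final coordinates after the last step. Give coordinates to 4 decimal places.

start: φ=20.282093°, λ=114.866293°, h=-14.255 m
→ ECEF (a=6378137.000, f=1/298.257222101): X=-2516734.5586, Y=5430203.2024, Z=2197011.4736
→ Helmert 7p (PV): X=-2517160.6307, Y=5430535.3295, Z=2197262.7571

X=-2517160.6307 m, Y=5430535.3295 m, Z=2197262.7571 m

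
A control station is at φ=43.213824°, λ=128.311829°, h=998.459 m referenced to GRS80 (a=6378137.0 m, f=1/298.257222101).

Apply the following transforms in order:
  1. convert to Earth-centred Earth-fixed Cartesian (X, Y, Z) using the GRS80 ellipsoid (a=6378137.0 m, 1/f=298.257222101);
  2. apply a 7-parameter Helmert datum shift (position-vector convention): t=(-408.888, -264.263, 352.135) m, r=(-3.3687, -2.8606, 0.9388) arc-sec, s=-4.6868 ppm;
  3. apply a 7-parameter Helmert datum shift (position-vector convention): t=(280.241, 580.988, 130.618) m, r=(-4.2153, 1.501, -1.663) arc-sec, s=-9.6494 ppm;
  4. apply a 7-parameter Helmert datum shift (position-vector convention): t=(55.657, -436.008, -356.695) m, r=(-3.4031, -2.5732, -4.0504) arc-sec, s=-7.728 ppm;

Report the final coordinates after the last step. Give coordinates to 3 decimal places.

start: φ=43.213824°, λ=128.311829°, h=998.459 m
→ ECEF (a=6378137.000, f=1/298.257222101): X=-2886723.1626, Y=3653674.3955, Z=4345528.2725
→ Helmert 7p (PV): X=-2887195.4165, Y=3653450.8403, Z=4345760.3351
→ Helmert 7p (PV): X=-2886826.2363, Y=3654108.6630, Z=4345795.3667
→ Helmert 7p (PV): X=-2886730.7295, Y=3653772.8033, Z=4345308.7863

X=-2886730.729 m, Y=3653772.803 m, Z=4345308.786 m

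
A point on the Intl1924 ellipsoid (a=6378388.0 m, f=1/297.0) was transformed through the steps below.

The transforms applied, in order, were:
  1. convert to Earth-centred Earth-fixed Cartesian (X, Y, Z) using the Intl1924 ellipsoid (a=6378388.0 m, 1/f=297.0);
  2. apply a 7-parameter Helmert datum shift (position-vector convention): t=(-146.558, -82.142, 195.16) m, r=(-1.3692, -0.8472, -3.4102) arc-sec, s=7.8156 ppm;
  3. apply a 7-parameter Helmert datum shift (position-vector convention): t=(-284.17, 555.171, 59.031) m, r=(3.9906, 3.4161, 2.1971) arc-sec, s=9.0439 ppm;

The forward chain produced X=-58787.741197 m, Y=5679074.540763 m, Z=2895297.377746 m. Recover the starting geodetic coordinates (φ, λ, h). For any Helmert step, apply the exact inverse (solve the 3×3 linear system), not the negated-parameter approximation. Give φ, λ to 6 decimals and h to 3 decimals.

start: X=-58787.7412, Y=5679074.5408, Z=2895297.3777 m
→ Helmert⁻¹: X=-58490.5032, Y=5678524.6488, Z=2895101.3318
→ Helmert⁻¹: X=-58425.4828, Y=5678542.2267, Z=2894921.4810
→ geod (Bowring, a=6378388.000): φ=27.16794900°, λ=90.58948500°, h=212.5490 m

φ=27.167949°, λ=90.589485°, h=212.549 m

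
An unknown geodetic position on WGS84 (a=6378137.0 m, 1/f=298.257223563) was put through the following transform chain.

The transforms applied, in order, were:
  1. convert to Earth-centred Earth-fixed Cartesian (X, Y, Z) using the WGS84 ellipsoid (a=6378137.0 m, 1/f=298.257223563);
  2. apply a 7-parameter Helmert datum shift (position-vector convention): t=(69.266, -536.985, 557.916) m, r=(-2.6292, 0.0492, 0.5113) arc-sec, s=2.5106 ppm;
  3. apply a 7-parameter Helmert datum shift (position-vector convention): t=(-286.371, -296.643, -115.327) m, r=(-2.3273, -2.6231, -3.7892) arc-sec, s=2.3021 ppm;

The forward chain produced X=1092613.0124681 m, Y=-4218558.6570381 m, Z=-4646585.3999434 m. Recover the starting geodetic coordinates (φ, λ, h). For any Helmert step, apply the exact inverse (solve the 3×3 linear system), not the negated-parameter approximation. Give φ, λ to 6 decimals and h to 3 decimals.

start: X=1092613.0125, Y=-4218558.6570, Z=-4646585.3999 m
→ Helmert⁻¹: X=1092915.2673, Y=-4218179.7987, Z=-4646520.8691
→ Helmert⁻¹: X=1092833.9114, Y=-4217575.6984, Z=-4647120.6178
→ geod (Bowring, a=6378137.000): φ=-47.03828000°, λ=-75.47333100°, h=3354.0620 m

φ=-47.038280°, λ=-75.473331°, h=3354.062 m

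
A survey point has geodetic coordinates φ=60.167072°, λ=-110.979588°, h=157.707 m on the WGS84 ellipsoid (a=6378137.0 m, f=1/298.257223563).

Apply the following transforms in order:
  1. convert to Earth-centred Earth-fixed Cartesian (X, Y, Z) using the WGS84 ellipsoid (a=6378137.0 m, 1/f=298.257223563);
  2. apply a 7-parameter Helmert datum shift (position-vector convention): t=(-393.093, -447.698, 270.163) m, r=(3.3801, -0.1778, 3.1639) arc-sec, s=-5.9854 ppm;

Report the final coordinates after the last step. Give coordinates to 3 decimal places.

X=-1139273.476 m, Y=-2970708.892 m, Z=5510085.010 m

start: φ=60.167072°, λ=-110.979588°, h=157.707 m
→ ECEF (a=6378137.000, f=1/298.257223563): X=-1138928.0093, Y=-2970171.2103, Z=5509897.4806
→ Helmert 7p (PV): X=-1139273.4756, Y=-2970708.8917, Z=5510085.0104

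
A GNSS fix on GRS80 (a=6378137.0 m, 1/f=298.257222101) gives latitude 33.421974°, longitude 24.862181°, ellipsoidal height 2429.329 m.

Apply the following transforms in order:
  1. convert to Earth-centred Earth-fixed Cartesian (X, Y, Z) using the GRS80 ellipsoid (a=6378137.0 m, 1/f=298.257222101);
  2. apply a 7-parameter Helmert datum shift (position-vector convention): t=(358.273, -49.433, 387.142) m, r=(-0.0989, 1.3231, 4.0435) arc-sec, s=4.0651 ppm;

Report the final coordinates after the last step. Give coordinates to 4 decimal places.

X=4837169.4798 m, Y=2241350.7137 m, Z=3494821.8517 m

start: φ=33.421974°, λ=24.862181°, h=2429.329 m
→ ECEF (a=6378137.000, f=1/298.257222101): X=4836813.0664, Y=2241294.5415, Z=3494452.6052
→ Helmert 7p (PV): X=4837169.4798, Y=2241350.7137, Z=3494821.8517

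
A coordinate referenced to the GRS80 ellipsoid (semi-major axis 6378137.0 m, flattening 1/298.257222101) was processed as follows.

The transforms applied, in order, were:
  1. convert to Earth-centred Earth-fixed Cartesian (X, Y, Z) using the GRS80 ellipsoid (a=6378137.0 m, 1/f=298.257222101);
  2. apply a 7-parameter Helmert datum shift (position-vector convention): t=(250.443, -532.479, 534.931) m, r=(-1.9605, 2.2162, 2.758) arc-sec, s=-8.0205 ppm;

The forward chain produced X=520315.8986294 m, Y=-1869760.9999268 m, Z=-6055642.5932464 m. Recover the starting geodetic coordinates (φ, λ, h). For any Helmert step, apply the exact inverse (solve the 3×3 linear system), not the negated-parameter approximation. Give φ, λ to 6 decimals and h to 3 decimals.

φ=-72.347872°, λ=-74.450581°, h=701.637 m

start: X=520315.8986, Y=-1869760.9999, Z=-6055642.5932 m
→ Helmert⁻¹: X=520109.7045, Y=-1869192.9045, Z=-6056238.2762
→ geod (Bowring, a=6378137.000): φ=-72.34787200°, λ=-74.45058100°, h=701.6370 m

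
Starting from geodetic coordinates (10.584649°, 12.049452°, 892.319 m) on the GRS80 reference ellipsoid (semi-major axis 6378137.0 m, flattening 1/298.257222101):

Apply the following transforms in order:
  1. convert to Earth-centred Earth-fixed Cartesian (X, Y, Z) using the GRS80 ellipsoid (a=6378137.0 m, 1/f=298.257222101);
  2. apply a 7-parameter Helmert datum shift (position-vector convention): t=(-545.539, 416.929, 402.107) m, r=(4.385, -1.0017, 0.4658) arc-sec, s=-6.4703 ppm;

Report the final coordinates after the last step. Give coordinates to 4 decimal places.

X=6132433.6311 m, Y=1309546.3841 m, Z=1164491.6720 m

start: φ=10.584649°, λ=12.049452°, h=892.319 m
→ ECEF (a=6378137.000, f=1/298.257222101): X=6133027.4620, Y=1309148.8220, Z=1164039.4814
→ Helmert 7p (PV): X=6132433.6311, Y=1309546.3841, Z=1164491.6720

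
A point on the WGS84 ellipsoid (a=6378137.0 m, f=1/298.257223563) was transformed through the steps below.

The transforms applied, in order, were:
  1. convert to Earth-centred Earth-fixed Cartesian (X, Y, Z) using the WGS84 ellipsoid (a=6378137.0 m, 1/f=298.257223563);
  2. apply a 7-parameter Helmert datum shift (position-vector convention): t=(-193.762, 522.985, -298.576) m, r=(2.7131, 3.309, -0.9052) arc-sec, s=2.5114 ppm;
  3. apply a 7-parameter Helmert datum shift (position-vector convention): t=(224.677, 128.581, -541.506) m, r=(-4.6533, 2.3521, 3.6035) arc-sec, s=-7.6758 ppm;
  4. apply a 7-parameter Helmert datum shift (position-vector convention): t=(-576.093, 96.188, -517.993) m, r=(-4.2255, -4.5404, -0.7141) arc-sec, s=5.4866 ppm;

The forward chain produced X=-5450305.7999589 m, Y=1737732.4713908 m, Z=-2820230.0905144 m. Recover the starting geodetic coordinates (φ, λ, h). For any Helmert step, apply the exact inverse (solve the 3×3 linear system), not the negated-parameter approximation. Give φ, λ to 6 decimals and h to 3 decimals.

start: X=-5450305.8000, Y=1737732.4714, Z=-2820230.0905 m
→ Helmert⁻¹: X=-5449767.8876, Y=1737665.6429, Z=-2819541.0666
→ Helmert⁻¹: X=-5449971.8933, Y=1737709.2086, Z=-2819044.1441
→ Helmert⁻¹: X=-5449726.8469, Y=1737120.8668, Z=-2818848.7654
→ geod (Bowring, a=6378137.000): φ=-26.38763200°, λ=162.32012400°, h=2814.9370 m

φ=-26.387632°, λ=162.320124°, h=2814.937 m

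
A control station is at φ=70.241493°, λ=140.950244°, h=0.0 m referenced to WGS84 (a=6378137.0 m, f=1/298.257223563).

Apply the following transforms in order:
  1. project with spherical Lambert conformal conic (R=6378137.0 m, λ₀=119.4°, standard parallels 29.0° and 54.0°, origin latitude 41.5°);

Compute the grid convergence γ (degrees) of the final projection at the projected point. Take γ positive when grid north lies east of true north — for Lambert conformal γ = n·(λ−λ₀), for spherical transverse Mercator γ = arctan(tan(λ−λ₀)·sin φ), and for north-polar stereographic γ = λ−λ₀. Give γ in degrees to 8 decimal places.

start: φ=70.241493°, λ=140.950244°, h=0.000 m
→ into lcc (λ₀=119.4°): φ=70.24149300°, λ−λ₀=21.55024400°
convergence γ = 14.39621178°

14.39621178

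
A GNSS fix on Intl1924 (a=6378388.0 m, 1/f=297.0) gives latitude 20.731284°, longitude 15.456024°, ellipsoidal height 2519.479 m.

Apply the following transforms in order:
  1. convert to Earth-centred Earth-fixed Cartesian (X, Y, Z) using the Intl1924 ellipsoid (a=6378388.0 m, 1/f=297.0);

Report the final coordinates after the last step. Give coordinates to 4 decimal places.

start: φ=20.731284°, λ=15.456024°, h=2519.479 m
→ ECEF (a=6378388.000, f=1/297.0): X=5754350.6852, Y=1591067.4007, Z=2244515.4271

X=5754350.6852 m, Y=1591067.4007 m, Z=2244515.4271 m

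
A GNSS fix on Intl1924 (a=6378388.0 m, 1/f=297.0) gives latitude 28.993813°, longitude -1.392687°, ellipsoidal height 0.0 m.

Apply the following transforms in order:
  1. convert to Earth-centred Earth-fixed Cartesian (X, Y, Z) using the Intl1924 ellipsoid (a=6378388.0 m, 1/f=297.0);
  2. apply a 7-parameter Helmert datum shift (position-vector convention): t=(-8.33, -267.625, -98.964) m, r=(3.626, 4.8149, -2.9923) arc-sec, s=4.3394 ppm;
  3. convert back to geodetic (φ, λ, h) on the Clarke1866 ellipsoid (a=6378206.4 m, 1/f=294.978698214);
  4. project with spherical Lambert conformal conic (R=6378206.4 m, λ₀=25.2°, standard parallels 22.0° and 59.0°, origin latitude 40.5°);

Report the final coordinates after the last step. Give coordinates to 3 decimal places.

E=-2470850.036 m, N=-841753.475 m

start: φ=28.993813°, λ=-1.392687°, h=0.000 m
→ ECEF (a=6378388.000, f=1/297.0): X=5581759.5842, Y=-135702.4095, Z=3073345.0614
→ Helmert 7p (PV): X=5581845.2494, Y=-136105.6264, Z=3073126.7510
→ geod (Bowring, a=6378206.400): φ=28.99279184°, λ=-1.39680207°, h=193.6154 m
→ lcc (R=6378206.4, λ₀=25.2°): E=-2470850.0355, N=-841753.4752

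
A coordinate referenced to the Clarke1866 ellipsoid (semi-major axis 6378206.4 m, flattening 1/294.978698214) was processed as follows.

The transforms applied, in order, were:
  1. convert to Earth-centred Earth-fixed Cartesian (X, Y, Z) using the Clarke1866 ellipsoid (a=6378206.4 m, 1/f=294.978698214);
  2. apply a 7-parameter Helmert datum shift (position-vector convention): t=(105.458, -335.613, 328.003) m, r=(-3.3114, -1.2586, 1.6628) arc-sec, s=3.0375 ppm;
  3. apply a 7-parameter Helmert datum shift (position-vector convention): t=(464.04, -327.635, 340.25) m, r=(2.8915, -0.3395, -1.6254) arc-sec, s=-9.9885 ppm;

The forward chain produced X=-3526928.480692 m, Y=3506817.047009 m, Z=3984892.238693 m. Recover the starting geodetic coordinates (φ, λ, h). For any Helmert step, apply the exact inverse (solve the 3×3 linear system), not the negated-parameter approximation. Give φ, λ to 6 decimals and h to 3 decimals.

φ=38.882560°, λ=135.162837°, h=3672.980 m

start: X=-3526928.4807, Y=3506817.0470, Z=3984892.2387 m
→ Helmert⁻¹: X=-3527448.8334, Y=3507207.7736, Z=3984548.4294
→ Helmert⁻¹: X=-3527490.9893, Y=3507497.2050, Z=3984286.1584
→ geod (Bowring, a=6378206.400): φ=38.88256000°, λ=135.16283700°, h=3672.9800 m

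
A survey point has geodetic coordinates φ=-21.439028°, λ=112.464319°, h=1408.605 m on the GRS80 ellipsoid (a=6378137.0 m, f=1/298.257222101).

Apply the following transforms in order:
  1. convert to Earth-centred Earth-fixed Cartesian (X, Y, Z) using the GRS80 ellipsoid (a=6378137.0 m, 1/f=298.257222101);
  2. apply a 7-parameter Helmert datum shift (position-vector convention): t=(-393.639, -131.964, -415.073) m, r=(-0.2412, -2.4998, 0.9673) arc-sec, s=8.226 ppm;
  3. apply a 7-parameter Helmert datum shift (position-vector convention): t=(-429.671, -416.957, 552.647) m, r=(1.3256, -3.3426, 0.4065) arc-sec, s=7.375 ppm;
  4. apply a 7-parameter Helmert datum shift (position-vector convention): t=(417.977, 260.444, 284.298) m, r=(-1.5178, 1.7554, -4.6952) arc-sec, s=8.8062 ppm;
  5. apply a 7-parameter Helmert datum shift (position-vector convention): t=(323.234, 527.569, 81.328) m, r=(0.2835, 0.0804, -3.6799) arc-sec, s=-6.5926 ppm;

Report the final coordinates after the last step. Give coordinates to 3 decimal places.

start: φ=-21.439028°, λ=112.464319°, h=1408.605 m
→ ECEF (a=6378137.000, f=1/298.257222101): X=-2270020.6534, Y=5489982.2413, Z=-2317223.2318
→ Helmert 7p (PV): X=-2270430.6281, Y=5489882.0826, Z=-2317691.2976
→ Helmert 7p (PV): X=-2270850.3035, Y=5489516.0341, Z=-2317157.2551
→ Helmert 7p (PV): X=-2270347.0854, Y=5489859.4607, Z=-2316914.4313
→ Helmert 7p (PV): X=-2269911.8450, Y=5490394.5259, Z=-2316809.3984

X=-2269911.845 m, Y=5490394.526 m, Z=-2316809.398 m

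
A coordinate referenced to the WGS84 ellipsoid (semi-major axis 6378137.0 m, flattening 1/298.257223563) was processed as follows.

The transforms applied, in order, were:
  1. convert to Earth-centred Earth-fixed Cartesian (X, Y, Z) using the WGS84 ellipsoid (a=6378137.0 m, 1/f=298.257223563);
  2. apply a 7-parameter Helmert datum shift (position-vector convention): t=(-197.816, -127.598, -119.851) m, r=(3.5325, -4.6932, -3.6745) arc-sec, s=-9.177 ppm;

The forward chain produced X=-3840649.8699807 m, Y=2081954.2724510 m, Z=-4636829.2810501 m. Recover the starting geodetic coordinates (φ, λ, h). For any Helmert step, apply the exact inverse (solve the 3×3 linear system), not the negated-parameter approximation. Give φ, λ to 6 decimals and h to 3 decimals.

start: X=-3840649.8700, Y=2081954.2725, Z=-4636829.2811 m
→ Helmert⁻¹: X=-3840629.8872, Y=2081953.1507, Z=-4636700.2502
→ geod (Bowring, a=6378137.000): φ=-46.89697600°, λ=151.53848200°, h=3771.9850 m

φ=-46.896976°, λ=151.538482°, h=3771.985 m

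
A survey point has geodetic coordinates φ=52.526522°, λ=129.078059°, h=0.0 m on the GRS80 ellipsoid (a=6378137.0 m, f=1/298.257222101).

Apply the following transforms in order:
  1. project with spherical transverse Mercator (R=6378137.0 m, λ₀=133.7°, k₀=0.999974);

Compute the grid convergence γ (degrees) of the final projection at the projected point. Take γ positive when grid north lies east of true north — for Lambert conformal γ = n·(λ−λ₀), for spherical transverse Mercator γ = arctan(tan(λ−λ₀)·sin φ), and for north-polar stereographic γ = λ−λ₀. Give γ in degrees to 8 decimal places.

start: φ=52.526522°, λ=129.078059°, h=0.000 m
→ into tm (λ₀=133.7°): φ=52.52652200°, λ−λ₀=-4.62194100°
convergence γ = -3.67107987°

-3.67107987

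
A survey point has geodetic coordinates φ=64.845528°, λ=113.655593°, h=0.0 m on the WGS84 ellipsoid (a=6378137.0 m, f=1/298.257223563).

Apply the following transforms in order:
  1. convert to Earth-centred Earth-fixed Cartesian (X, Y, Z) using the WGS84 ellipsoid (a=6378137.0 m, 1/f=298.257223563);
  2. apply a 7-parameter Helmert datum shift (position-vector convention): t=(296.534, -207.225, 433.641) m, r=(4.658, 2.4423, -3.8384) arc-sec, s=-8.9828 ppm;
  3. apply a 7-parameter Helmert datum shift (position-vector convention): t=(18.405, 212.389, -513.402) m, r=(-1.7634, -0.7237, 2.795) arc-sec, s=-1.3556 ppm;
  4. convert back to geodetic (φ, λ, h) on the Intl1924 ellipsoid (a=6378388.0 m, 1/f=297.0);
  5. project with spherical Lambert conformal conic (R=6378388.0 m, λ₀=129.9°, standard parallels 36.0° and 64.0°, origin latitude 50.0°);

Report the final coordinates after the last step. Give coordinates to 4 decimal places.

start: φ=64.845528°, λ=113.655593°, h=0.000 m
→ ECEF (a=6378137.000, f=1/298.257223563): X=-1090788.5841, Y=2490127.7612, Z=5750410.3482
→ Helmert 7p (PV): X=-1090367.8255, Y=2489788.6081, Z=5750861.4830
→ Helmert 7p (PV): X=-1090401.8577, Y=2490032.0122, Z=5750315.1738
→ geod (Bowring, a=6378388.000): φ=64.84776882°, λ=113.64893639°, h=-365.5568 m
→ lcc (R=6378388.0, λ₀=129.9°): E=-766116.9887, N=1704960.5743

E=-766116.9887 m, N=1704960.5743 m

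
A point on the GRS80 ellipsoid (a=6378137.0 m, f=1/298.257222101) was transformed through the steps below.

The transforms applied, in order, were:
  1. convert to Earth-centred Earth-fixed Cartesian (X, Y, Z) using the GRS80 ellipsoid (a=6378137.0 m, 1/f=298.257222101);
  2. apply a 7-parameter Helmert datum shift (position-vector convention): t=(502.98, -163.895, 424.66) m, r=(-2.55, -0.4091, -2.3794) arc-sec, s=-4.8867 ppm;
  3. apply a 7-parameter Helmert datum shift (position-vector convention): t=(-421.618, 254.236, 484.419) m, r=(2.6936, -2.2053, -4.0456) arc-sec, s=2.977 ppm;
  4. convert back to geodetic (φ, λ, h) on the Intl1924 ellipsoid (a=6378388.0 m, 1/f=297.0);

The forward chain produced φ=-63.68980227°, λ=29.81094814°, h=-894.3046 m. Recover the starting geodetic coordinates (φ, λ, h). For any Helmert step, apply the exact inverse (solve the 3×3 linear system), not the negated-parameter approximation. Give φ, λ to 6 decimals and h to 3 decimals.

start: φ=-63.689802°, λ=29.810948°, h=-894.305 m
→ ECEF (a=6378388.000, f=1/297.0): X=2459297.7006, Y=1409077.1983, Z=-5693797.6444
→ Helmert⁻¹: X=2459623.4832, Y=1408792.6487, Z=-5694309.8062
→ Helmert⁻¹: X=2459104.9710, Y=1409062.1991, Z=-5694749.7522
→ geod (Bowring, a=6378137.000): φ=-63.69434000°, λ=29.81262200°, h=59.3980 m

φ=-63.694340°, λ=29.812622°, h=59.398 m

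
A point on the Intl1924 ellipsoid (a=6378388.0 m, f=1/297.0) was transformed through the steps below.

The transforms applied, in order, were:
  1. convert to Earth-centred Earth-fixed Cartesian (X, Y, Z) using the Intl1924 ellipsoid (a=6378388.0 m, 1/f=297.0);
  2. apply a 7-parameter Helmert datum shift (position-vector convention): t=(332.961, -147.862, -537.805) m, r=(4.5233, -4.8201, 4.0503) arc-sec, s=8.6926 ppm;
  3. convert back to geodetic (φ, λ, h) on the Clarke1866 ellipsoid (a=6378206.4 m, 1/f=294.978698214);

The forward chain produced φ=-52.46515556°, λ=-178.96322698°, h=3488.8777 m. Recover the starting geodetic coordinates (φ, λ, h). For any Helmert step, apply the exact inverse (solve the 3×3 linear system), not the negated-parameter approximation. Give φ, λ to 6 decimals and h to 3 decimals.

φ=-52.457230°, λ=-178.965022°, h=2934.159 m

start: φ=-52.465156°, λ=-178.963227°, h=3488.878 m
→ ECEF (a=6378206.400, f=1/294.978698214): X=-3895666.5715, Y=-70500.1819, Z=-5037066.2496
→ Helmert⁻¹: X=-3896084.7415, Y=-70385.6492, Z=-5036392.0752
→ geod (Bowring, a=6378388.000): φ=-52.45723000°, λ=-178.96502200°, h=2934.1590 m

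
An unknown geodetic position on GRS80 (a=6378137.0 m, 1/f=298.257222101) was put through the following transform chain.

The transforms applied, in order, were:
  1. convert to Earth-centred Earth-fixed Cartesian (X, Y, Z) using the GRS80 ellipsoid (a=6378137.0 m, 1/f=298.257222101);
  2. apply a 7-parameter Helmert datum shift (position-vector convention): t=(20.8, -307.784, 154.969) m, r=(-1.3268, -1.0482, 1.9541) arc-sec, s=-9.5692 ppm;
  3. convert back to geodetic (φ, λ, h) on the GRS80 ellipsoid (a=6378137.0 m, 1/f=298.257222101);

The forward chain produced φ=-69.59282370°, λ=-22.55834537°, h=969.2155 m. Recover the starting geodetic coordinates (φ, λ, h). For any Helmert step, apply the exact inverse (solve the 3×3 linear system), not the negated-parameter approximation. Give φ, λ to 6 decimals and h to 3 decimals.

φ=-69.594868°, λ=-22.551182°, h=1127.563 m

start: φ=-69.592824°, λ=-22.558345°, h=969.216 m
→ ECEF (a=6378137.000, f=1/298.257222101): X=2060207.7737, Y=-855824.9386, Z=-5956260.8082
→ Helmert⁻¹: X=2060168.3136, Y=-855506.5437, Z=-5956488.7483
→ geod (Bowring, a=6378137.000): φ=-69.59486800°, λ=-22.55118200°, h=1127.5630 m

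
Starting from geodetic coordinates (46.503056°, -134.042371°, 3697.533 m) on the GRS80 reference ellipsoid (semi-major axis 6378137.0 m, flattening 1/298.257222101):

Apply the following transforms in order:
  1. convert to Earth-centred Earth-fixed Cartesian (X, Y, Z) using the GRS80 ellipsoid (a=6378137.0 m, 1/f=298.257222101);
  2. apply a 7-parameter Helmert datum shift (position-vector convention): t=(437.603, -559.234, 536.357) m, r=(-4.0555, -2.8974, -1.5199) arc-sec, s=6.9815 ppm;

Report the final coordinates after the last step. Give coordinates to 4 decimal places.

X=-3058836.0138 m, Y=-3163640.8930 m, Z=4607184.2023 m

start: φ=46.503056°, λ=-134.042371°, h=3697.533 m
→ ECEF (a=6378137.000, f=1/298.257222101): X=-3059164.2414, Y=-3163172.6912, Z=4606596.4632
→ Helmert 7p (PV): X=-3058836.0138, Y=-3163640.8930, Z=4607184.2023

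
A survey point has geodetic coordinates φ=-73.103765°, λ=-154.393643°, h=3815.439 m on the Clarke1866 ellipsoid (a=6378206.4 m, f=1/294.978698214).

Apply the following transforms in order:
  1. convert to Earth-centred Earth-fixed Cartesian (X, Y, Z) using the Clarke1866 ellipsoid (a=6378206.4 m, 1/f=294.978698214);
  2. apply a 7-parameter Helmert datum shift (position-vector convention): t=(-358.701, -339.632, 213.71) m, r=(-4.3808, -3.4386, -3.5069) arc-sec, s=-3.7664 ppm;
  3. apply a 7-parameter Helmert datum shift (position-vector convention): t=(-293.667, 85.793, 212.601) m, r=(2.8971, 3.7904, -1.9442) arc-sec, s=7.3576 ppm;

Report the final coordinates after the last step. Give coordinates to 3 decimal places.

start: φ=-73.103765°, λ=-154.393643°, h=3815.439 m
→ ECEF (a=6378206.400, f=1/294.978698214): X=-1677893.8401, Y=-804140.9395, Z=-6084088.0188
→ Helmert 7p (PV): X=-1678158.4672, Y=-804578.2332, Z=-6083862.2865
→ Helmert 7p (PV): X=-1678583.8654, Y=-804397.0902, Z=-6083674.9103

X=-1678583.865 m, Y=-804397.090 m, Z=-6083674.910 m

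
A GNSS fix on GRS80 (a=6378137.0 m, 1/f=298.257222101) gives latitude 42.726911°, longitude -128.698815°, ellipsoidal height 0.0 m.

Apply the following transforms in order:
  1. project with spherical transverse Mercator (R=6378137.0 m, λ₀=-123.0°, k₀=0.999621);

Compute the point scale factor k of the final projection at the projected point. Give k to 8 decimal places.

1.00229112

start: φ=42.726911°, λ=-128.698815°, h=0.000 m
→ into tm (λ₀=-123.0°): φ=42.72691100°, λ−λ₀=-5.69881500°
scale k = 1.00229112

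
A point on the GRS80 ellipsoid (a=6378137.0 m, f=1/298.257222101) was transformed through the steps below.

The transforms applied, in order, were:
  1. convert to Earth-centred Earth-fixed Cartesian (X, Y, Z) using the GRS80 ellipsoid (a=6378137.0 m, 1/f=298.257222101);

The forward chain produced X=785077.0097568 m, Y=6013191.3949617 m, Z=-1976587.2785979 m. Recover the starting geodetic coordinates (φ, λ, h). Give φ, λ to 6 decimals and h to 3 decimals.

φ=-18.166642°, λ=82.561587°, h=2147.910 m

start: X=785077.0098, Y=6013191.3950, Z=-1976587.2786 m
→ geod (Bowring, a=6378137.000): φ=-18.16664200°, λ=82.56158700°, h=2147.9100 m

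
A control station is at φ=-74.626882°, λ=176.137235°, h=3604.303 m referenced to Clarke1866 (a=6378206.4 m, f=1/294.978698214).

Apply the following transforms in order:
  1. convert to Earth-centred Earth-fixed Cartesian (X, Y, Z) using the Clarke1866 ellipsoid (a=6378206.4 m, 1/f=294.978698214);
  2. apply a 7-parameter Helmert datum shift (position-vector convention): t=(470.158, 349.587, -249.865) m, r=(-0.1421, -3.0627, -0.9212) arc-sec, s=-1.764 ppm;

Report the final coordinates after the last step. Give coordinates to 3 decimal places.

start: φ=-74.626882°, λ=176.137235°, h=3604.303 m
→ ECEF (a=6378206.400, f=1/294.978698214): X=-1693332.0061, Y=114334.2780, Z=-6131152.6544
→ Helmert 7p (PV): X=-1692767.3128, Y=114687.0020, Z=-6131416.9260

X=-1692767.313 m, Y=114687.002 m, Z=-6131416.926 m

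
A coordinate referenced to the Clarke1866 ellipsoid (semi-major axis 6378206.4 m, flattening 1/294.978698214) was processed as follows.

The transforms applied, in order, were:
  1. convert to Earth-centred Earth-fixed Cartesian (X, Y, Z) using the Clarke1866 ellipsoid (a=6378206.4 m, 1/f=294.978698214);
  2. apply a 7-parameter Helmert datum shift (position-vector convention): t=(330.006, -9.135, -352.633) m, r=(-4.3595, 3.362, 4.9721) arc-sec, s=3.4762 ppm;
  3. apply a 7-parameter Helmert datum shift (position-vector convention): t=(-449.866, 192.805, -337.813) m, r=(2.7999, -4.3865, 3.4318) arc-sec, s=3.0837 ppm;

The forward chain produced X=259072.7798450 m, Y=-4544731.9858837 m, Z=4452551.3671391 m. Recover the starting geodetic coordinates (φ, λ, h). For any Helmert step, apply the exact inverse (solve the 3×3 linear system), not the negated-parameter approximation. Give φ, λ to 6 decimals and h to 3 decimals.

start: X=259072.7798, Y=-4544731.9859, Z=4452551.3671 m
→ Helmert⁻¹: X=259540.9266, Y=-4544854.6485, Z=4452931.6225
→ Helmert⁻¹: X=259027.8778, Y=-4544930.0787, Z=4453176.9379
→ geod (Bowring, a=6378206.400): φ=44.56385200°, λ=-86.73808700°, h=617.8700 m

φ=44.563852°, λ=-86.738087°, h=617.870 m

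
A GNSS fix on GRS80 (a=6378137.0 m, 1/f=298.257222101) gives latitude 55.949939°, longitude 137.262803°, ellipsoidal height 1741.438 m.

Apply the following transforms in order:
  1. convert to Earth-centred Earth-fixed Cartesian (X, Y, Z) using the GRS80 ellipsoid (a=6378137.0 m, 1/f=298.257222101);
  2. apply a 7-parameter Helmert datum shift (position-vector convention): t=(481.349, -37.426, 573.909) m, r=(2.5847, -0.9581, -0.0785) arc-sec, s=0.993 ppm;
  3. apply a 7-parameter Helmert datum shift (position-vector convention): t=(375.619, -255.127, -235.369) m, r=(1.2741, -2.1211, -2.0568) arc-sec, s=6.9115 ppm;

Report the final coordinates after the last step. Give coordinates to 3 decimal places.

start: φ=55.949939°, λ=137.262803°, h=1741.438 m
→ ECEF (a=6378137.000, f=1/298.257222101): X=-2629738.5876, Y=2429815.8181, Z=5262766.2206
→ Helmert 7p (PV): X=-2629283.3708, Y=2429715.8581, Z=5263363.5884
→ Helmert 7p (PV): X=-2628955.8212, Y=2429471.2305, Z=5263152.5675

X=-2628955.821 m, Y=2429471.230 m, Z=5263152.568 m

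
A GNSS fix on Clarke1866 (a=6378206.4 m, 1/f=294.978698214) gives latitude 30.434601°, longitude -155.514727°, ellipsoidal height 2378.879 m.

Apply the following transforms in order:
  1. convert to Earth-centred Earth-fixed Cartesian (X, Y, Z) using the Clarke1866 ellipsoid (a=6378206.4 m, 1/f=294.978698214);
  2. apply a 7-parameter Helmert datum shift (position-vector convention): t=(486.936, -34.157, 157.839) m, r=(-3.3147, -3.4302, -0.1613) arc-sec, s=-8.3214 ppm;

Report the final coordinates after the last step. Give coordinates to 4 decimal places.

X=-5010517.5580 m, Y=-2282044.4526 m, Z=3213120.3939 m

start: φ=30.434601°, λ=-155.514727°, h=2378.879 m
→ ECEF (a=6378206.400, f=1/294.978698214): X=-5010990.9753, Y=-2282084.8378, Z=3213035.9513
→ Helmert 7p (PV): X=-5010517.5580, Y=-2282044.4526, Z=3213120.3939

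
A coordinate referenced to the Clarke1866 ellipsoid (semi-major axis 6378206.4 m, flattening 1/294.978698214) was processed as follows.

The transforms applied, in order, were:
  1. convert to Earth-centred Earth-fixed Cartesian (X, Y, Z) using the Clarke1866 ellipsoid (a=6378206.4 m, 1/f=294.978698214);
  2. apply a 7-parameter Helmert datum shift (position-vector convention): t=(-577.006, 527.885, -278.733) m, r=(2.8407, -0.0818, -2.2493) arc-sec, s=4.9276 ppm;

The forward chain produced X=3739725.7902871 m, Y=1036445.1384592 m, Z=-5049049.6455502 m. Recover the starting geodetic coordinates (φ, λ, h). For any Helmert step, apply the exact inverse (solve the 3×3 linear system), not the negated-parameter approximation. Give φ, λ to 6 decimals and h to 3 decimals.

start: X=3739725.7903, Y=1036445.1385, Z=-5049049.6456 m
→ Helmert⁻¹: X=3740271.0672, Y=1035883.4042, Z=-5048761.7839
→ geod (Bowring, a=6378206.400): φ=-52.63767600°, λ=15.48028900°, h=3508.9190 m

φ=-52.637676°, λ=15.480289°, h=3508.919 m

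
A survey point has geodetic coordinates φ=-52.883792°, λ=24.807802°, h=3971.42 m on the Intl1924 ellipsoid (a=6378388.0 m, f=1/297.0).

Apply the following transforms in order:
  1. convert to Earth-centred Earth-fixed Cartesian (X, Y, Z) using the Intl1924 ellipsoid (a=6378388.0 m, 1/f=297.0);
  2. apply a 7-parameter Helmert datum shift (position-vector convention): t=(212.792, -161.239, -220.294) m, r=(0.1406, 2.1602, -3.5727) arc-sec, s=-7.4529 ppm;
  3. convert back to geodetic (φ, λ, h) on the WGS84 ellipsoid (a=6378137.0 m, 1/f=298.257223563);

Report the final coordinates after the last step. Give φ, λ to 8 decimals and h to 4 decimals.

φ=-52.88382534°, λ=24.80368852°, h=4368.5227 m

start: φ=-52.883792°, λ=24.807802°, h=3971.420 m
→ ECEF (a=6378388.000, f=1/297.0): X=3503422.1165, Y=1619387.2385, Z=-5066017.8600
→ Helmert 7p (PV): X=3503583.7912, Y=1619156.7015, Z=-5066235.9845
→ geod (Bowring, a=6378137.000): φ=-52.88382534°, λ=24.80368852°, h=4368.5227 m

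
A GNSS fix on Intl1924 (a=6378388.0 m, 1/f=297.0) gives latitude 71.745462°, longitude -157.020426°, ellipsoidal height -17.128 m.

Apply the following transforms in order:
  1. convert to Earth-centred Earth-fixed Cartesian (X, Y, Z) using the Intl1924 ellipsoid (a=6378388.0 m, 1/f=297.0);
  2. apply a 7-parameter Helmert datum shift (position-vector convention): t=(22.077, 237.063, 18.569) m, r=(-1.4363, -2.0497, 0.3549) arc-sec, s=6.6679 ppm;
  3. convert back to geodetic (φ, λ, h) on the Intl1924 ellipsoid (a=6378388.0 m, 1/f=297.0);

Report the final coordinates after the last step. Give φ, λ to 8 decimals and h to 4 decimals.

start: φ=71.745462°, λ=-157.020426°, h=-17.128 m
→ ECEF (a=6378388.000, f=1/297.0): X=-1845006.8648, Y=-782382.8085, Z=6034976.2235
→ Helmert 7p (PV): X=-1845055.7153, Y=-782112.1128, Z=6035022.1468
→ geod (Bowring, a=6378388.000): φ=71.74610740°, λ=-157.02809656°, h=7.4746 m

φ=71.74610740°, λ=-157.02809656°, h=7.4746 m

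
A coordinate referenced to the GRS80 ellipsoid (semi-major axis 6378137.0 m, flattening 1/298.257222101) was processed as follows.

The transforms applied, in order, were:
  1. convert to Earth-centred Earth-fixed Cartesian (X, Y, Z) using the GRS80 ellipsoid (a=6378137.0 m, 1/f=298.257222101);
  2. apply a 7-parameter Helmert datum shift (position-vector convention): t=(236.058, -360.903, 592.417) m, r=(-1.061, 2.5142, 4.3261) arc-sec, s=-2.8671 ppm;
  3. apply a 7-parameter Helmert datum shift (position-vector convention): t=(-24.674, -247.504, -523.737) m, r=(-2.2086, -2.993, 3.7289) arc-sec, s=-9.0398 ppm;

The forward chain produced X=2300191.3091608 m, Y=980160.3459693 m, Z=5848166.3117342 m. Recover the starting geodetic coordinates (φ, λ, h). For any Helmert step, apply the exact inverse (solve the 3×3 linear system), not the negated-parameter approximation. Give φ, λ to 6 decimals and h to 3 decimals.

start: X=2300191.3092, Y=980160.3460, Z=5848166.3117 m
→ Helmert⁻¹: X=2300339.3668, Y=980312.5010, Z=5848720.0380
→ Helmert⁻¹: X=2300059.1856, Y=980597.8930, Z=5848177.4681
→ geod (Bowring, a=6378137.000): φ=66.98981500°, λ=23.09029400°, h=226.0120 m

φ=66.989815°, λ=23.090294°, h=226.012 m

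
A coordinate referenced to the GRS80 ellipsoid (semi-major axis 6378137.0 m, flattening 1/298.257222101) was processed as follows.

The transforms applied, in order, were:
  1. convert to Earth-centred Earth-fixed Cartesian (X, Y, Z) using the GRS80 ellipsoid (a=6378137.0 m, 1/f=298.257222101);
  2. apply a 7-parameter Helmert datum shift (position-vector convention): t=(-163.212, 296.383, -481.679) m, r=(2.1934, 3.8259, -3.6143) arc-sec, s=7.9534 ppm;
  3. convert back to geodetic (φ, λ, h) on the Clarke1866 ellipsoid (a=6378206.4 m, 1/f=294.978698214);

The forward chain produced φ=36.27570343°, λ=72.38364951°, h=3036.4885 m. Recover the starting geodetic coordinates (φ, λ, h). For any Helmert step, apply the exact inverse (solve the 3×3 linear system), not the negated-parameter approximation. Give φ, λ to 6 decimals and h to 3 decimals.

φ=36.278143°, λ=72.382798°, h=3069.092 m

start: φ=36.275703°, λ=72.383650°, h=3036.489 m
→ ECEF (a=6378206.400, f=1/294.978698214): X=1558765.6963, Y=4908991.1213, Z=3754503.8588
→ Helmert⁻¹: X=1558760.8476, Y=4908722.9409, Z=3754932.3869
→ geod (Bowring, a=6378137.000): φ=36.27814300°, λ=72.38279800°, h=3069.0920 m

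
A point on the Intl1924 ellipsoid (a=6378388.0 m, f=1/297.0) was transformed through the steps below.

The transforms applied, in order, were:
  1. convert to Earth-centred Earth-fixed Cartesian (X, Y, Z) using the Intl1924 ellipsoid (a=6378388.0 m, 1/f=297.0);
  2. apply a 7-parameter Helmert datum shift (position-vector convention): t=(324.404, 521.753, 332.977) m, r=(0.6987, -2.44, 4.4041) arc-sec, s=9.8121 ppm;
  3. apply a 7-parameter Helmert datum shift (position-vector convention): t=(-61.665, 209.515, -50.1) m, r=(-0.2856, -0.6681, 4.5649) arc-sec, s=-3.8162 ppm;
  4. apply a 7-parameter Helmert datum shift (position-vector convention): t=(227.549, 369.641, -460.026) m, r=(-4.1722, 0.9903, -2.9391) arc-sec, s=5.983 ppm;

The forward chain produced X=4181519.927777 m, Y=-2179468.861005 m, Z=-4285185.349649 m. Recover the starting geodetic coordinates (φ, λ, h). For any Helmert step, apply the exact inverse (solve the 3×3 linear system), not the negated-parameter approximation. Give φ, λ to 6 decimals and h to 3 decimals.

start: X=4181519.9278, Y=-2179468.8610, Z=-4285185.3496 m
→ Helmert⁻¹: X=4181318.9923, Y=-2179679.2110, Z=-4284723.7026
→ Helmert⁻¹: X=4181334.4902, Y=-2179983.6504, Z=-4284706.5158
→ Helmert⁻¹: X=4180871.8132, Y=-2180587.7920, Z=-4285039.5189
→ geod (Bowring, a=6378388.000): φ=-42.45501300°, λ=-27.54487600°, h=2868.4520 m

φ=-42.455013°, λ=-27.544876°, h=2868.452 m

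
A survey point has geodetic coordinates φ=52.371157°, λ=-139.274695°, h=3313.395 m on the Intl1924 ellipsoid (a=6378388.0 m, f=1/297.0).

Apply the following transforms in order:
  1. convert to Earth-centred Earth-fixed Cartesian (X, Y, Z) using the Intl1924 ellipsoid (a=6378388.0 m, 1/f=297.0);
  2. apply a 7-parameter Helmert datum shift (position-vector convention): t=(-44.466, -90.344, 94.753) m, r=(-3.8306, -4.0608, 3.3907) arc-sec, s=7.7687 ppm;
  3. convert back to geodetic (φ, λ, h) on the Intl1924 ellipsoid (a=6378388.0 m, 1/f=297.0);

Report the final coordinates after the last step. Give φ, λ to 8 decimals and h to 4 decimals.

start: φ=52.371157°, λ=-139.274695°, h=3313.395 m
→ ECEF (a=6378388.000, f=1/297.0): X=-2959045.2959, Y=-2547455.0965, Z=5030847.5527
→ Helmert 7p (PV): X=-2959169.9176, Y=-2547520.4438, Z=5030970.4426
→ geod (Bowring, a=6378388.000): φ=52.37085581°, λ=-139.27516139°, h=3494.4145 m

φ=52.37085581°, λ=-139.27516139°, h=3494.4145 m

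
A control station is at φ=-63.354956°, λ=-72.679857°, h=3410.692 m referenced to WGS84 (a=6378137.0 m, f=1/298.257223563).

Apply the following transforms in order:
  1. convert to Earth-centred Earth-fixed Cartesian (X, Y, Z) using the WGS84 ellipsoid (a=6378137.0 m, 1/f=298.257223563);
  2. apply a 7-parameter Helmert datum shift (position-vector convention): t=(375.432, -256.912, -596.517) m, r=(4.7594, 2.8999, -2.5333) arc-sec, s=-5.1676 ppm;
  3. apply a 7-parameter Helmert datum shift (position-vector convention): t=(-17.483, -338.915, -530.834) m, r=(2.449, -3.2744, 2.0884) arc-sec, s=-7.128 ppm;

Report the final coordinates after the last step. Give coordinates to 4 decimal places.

start: φ=-63.354956°, λ=-72.679857°, h=3410.692 m
→ ECEF (a=6378137.000, f=1/298.257223563): X=854298.3125, Y=-2739443.6566, Z=-5680879.4203
→ Helmert 7p (PV): X=854555.8171, Y=-2739565.8233, Z=-5681521.8016
→ Helmert 7p (PV): X=854650.1723, Y=-2739809.1018, Z=-5682031.0989

X=854650.1723 m, Y=-2739809.1018 m, Z=-5682031.0989 m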